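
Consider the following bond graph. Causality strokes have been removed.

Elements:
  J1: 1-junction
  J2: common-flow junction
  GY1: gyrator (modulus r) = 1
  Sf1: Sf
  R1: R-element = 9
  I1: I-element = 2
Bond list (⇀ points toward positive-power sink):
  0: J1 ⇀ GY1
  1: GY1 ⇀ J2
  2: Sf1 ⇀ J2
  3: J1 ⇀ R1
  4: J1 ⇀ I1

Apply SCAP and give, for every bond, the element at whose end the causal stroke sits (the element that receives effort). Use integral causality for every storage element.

#2 stroke at Sf1  (Sf1: flow source, stroke at near end)
#1 stroke at J2  (1-jn J2 has f-setter on 2)
#0 stroke at J1  (GY GY1: same side as bond 1)
#4 stroke at I1  (I1: I, integral causality)
#3 stroke at J1  (1-jn J1 has f-setter on 4)

bond 0 |J1
bond 1 |J2
bond 2 |Sf1
bond 3 |J1
bond 4 |I1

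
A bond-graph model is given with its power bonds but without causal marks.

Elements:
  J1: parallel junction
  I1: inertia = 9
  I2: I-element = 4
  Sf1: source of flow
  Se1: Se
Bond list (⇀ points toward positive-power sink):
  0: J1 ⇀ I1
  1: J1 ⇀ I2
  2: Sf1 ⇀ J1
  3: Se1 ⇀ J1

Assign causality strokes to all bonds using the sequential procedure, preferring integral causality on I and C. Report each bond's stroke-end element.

β0 →I1
β1 →I2
β2 →Sf1
β3 →J1

b2 |Sf1  (source Sf1 imposes f)
b3 |J1  (Se1 (Se) sets effort on bond)
b0 |I1  (J1: bond 3 brought effort, rest push out)
b1 |I2  (J1: bond 3 brought effort, rest push out)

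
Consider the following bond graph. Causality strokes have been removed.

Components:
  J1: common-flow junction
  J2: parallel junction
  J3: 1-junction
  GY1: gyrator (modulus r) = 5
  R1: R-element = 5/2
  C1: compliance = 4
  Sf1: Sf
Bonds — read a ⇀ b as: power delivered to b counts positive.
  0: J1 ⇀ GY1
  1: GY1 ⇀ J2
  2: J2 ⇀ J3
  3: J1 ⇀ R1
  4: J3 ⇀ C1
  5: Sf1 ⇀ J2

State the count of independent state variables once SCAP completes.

1  (C1 all integral)

#5 →Sf1  (Sf1 (Sf) sets flow on bond)
#4 →J3  (C1 integral (e out))
#2 →J2  (J3: last free bond brings flow in)
#1 →GY1  (J2 effort already set via bond 2)
#0 →GY1  (GY1: gyrator matches bond 1)
#3 →J1  (J1 flow already set via bond 0)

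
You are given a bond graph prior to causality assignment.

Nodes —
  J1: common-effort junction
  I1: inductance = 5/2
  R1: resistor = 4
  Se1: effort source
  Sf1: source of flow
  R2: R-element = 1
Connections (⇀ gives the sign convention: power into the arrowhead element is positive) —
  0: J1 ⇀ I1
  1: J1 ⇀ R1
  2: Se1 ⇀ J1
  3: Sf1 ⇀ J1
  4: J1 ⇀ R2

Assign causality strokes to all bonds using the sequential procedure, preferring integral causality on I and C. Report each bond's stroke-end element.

b2 |J1  (Se1 (Se) sets effort on bond)
b3 |Sf1  (source Sf1 imposes f)
b0 |I1  (0-jn J1 has e-setter on 2)
b1 |R1  (J1: bond 2 brought effort, rest push out)
b4 |R2  (J1 effort already set via bond 2)

bond 0 stroke→I1
bond 1 stroke→R1
bond 2 stroke→J1
bond 3 stroke→Sf1
bond 4 stroke→R2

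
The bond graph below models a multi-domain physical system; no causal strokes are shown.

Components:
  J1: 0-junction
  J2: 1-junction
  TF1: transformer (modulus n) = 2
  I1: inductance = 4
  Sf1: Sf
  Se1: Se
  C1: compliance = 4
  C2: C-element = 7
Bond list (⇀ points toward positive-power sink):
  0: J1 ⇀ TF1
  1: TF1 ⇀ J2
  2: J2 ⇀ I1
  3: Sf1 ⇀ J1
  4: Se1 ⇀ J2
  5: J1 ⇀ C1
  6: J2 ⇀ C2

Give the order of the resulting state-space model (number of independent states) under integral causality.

3  (C1, C2, I1 all integral)

β3 →Sf1  (Sf1 (Sf) sets flow on bond)
β4 →J2  (Se1 (Se) sets effort on bond)
β2 →I1  (I1: I, integral causality)
β1 →J2  (common-f at J2 fixed by 2)
β6 →J2  (J2 flow already set via bond 2)
β0 →TF1  (through TF1, causality passes straight; one stroke at TF1)
β5 →J1  (J1: last free bond brings effort in)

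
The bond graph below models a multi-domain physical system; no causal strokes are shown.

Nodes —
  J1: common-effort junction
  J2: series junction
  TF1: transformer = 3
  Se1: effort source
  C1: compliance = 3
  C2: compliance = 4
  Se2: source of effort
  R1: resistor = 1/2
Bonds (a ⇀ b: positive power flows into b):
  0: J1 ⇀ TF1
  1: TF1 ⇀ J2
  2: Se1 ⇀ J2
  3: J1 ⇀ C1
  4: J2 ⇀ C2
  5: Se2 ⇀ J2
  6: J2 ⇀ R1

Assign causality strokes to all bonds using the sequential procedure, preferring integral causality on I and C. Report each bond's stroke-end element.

b0 →TF1
b1 →J2
b2 →J2
b3 →J1
b4 →J2
b5 →J2
b6 →R1

β2 stroke at J2  (Se1: effort source, stroke at far end)
β5 stroke at J2  (Se2 (Se) sets effort on bond)
β3 stroke at J1  (prefer integral on C1)
β0 stroke at TF1  (J1 effort already set via bond 3)
β1 stroke at J2  (TF1 one-in-one-out from 0)
β4 stroke at J2  (prefer integral on C2)
β6 stroke at R1  (only one flow-in slot at J2)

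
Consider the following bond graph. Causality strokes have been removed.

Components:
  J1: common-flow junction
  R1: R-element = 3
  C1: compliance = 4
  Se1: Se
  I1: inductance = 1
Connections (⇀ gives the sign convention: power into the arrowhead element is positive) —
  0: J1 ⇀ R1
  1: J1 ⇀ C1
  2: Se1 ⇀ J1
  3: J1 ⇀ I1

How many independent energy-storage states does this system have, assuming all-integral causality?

2  (C1, I1 all integral)

β2 stroke at J1  (Se1: effort source, stroke at far end)
β1 stroke at J1  (C1: C, integral causality)
β3 stroke at I1  (prefer integral on I1)
β0 stroke at J1  (J1 flow already set via bond 3)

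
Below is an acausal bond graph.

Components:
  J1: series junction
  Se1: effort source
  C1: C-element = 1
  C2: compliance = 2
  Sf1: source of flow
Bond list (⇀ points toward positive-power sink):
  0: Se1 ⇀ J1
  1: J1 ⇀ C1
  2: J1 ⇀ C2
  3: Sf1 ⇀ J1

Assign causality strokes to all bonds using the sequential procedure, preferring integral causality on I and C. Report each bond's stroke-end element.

b0 stroke→J1  (Se1: effort source, stroke at far end)
b3 stroke→Sf1  (Sf1 (Sf) sets flow on bond)
b1 stroke→J1  (J1: bond 3 brought flow, rest push out)
b2 stroke→J1  (J1 flow already set via bond 3)

β0 |J1
β1 |J1
β2 |J1
β3 |Sf1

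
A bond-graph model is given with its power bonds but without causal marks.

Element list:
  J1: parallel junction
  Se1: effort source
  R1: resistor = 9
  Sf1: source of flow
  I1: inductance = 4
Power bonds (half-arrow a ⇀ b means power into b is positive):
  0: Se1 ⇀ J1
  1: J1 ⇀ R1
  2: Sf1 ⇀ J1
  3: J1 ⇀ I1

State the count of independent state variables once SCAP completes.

β0 |J1  (Se1 (Se) sets effort on bond)
β2 |Sf1  (Sf1 (Sf) sets flow on bond)
β1 |R1  (J1: bond 0 brought effort, rest push out)
β3 |I1  (common-e at J1 fixed by 0)

1  (I1 all integral)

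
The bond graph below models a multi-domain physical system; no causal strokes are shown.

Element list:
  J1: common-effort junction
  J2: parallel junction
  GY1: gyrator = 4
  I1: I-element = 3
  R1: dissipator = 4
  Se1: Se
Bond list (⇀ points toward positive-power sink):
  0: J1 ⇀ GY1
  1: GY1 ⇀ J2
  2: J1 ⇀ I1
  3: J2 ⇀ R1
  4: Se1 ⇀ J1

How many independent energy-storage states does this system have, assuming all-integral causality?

b4 →J1  (Se1 (Se) sets effort on bond)
b0 →GY1  (0-jn J1 has e-setter on 4)
b2 →I1  (J1 effort already set via bond 4)
b1 →GY1  (GY1: gyrator matches bond 0)
b3 →J2  (J2 needs exactly one e-in)

1  (I1 all integral)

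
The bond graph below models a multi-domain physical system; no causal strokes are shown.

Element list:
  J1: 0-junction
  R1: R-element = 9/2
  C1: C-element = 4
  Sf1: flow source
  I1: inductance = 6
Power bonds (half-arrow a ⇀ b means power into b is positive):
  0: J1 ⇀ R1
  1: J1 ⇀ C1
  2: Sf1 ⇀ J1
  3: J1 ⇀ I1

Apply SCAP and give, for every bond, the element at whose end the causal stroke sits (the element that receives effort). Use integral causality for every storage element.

bond 0 stroke at R1
bond 1 stroke at J1
bond 2 stroke at Sf1
bond 3 stroke at I1

b2 stroke at Sf1  (Sf1 fixes flow; stroke at Sf1)
b1 stroke at J1  (C1 outputs effort q/C1)
b0 stroke at R1  (common-e at J1 fixed by 1)
b3 stroke at I1  (0-jn J1 has e-setter on 1)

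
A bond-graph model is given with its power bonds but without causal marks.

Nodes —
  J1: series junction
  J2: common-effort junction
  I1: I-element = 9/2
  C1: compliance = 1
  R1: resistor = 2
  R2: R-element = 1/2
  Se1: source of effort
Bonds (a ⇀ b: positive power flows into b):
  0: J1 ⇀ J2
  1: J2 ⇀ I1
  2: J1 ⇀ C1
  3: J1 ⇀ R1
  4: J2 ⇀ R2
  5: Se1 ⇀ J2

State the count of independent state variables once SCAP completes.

2  (C1, I1 all integral)

#5 →J2  (source Se1 imposes e)
#0 →J1  (J2 effort already set via bond 5)
#1 →I1  (common-e at J2 fixed by 5)
#4 →R2  (J2: bond 5 brought effort, rest push out)
#2 →J1  (C1: C, integral causality)
#3 →R1  (closing 1-jn rule on J1)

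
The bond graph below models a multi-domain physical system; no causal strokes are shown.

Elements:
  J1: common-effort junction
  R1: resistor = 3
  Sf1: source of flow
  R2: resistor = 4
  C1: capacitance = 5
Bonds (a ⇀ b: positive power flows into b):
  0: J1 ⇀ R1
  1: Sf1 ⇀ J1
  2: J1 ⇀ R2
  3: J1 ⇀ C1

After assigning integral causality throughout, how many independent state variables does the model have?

1  (C1 all integral)

b1 stroke→Sf1  (Sf1 (Sf) sets flow on bond)
b3 stroke→J1  (C1 integral (e out))
b0 stroke→R1  (J1: bond 3 brought effort, rest push out)
b2 stroke→R2  (J1: bond 3 brought effort, rest push out)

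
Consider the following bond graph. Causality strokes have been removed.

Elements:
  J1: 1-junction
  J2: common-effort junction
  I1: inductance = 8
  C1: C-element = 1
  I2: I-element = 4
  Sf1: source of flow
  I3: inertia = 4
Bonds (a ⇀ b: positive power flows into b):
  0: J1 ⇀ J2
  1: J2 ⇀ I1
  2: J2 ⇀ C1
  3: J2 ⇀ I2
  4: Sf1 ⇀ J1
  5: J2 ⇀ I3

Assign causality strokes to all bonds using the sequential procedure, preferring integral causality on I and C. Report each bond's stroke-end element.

β0 stroke→J1
β1 stroke→I1
β2 stroke→J2
β3 stroke→I2
β4 stroke→Sf1
β5 stroke→I3

bond 4 |Sf1  (Sf1: flow source, stroke at near end)
bond 0 |J1  (common-f at J1 fixed by 4)
bond 1 |I1  (I1: I, integral causality)
bond 2 |J2  (C1 integral (e out))
bond 3 |I2  (J2: bond 2 brought effort, rest push out)
bond 5 |I3  (J2 effort already set via bond 2)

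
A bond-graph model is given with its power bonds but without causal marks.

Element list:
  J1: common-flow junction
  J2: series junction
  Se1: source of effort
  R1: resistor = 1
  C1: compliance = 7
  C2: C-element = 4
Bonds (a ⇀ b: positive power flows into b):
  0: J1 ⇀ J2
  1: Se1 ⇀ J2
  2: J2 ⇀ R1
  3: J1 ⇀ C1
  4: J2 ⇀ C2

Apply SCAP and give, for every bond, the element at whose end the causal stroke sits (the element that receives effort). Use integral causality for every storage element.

bond 0 →J2
bond 1 →J2
bond 2 →R1
bond 3 →J1
bond 4 →J2

#1 stroke→J2  (Se1 (Se) sets effort on bond)
#3 stroke→J1  (prefer integral on C1)
#0 stroke→J2  (closing 1-jn rule on J1)
#4 stroke→J2  (C2: C, integral causality)
#2 stroke→R1  (J2 needs exactly one f-in)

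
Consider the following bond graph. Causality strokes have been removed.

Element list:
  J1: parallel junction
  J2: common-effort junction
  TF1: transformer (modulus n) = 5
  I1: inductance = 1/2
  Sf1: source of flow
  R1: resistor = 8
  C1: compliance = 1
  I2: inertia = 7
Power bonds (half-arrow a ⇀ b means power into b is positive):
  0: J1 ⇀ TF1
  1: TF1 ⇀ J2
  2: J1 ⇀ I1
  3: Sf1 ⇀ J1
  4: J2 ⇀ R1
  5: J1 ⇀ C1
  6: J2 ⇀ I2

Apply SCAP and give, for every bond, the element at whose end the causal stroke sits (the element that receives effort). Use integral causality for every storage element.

bond 3 |Sf1  (source Sf1 imposes f)
bond 2 |I1  (I1 outputs flow p/I1)
bond 5 |J1  (C1 outputs effort q/C1)
bond 0 |TF1  (J1: bond 5 brought effort, rest push out)
bond 1 |J2  (TF TF1: opposite of bond 0)
bond 4 |R1  (J2: bond 1 brought effort, rest push out)
bond 6 |I2  (J2: bond 1 brought effort, rest push out)

bond 0 →TF1
bond 1 →J2
bond 2 →I1
bond 3 →Sf1
bond 4 →R1
bond 5 →J1
bond 6 →I2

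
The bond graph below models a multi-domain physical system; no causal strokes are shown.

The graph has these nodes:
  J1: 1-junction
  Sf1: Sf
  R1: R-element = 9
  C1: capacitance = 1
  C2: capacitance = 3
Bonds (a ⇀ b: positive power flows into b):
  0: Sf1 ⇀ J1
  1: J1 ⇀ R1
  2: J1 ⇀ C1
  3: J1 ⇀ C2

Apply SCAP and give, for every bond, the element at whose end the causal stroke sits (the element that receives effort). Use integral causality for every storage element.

β0 →Sf1
β1 →J1
β2 →J1
β3 →J1

bond 0 stroke→Sf1  (Sf1: flow source, stroke at near end)
bond 1 stroke→J1  (J1: bond 0 brought flow, rest push out)
bond 2 stroke→J1  (J1: bond 0 brought flow, rest push out)
bond 3 stroke→J1  (J1: bond 0 brought flow, rest push out)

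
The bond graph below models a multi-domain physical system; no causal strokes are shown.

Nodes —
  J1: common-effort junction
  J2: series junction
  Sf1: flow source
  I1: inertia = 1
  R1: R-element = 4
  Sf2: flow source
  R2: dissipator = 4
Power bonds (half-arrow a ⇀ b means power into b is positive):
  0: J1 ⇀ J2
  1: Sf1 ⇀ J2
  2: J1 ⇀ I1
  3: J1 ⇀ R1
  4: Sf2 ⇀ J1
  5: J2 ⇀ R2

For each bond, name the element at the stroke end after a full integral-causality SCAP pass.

b0 →J2
b1 →Sf1
b2 →I1
b3 →J1
b4 →Sf2
b5 →J2

β1 stroke→Sf1  (source Sf1 imposes f)
β4 stroke→Sf2  (Sf2: flow source, stroke at near end)
β0 stroke→J2  (1-jn J2 has f-setter on 1)
β5 stroke→J2  (J2 flow already set via bond 1)
β2 stroke→I1  (prefer integral on I1)
β3 stroke→J1  (J1: last free bond brings effort in)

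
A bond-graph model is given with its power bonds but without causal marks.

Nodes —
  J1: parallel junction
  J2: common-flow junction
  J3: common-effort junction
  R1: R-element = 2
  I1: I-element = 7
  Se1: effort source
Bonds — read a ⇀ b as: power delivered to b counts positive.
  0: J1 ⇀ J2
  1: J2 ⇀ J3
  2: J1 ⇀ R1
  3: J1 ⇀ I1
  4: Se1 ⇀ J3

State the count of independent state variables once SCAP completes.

1  (I1 all integral)

#4 |J3  (Se1: effort source, stroke at far end)
#1 |J2  (common-e at J3 fixed by 4)
#0 |J1  (J2: last free bond brings flow in)
#2 |R1  (J1: bond 0 brought effort, rest push out)
#3 |I1  (J1 effort already set via bond 0)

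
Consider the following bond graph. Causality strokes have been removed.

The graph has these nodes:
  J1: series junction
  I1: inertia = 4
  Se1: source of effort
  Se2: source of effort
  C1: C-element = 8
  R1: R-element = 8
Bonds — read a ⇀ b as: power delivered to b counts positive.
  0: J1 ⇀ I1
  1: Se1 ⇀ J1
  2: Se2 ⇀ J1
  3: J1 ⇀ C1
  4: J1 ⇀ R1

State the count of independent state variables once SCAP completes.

b1 stroke at J1  (Se1: effort source, stroke at far end)
b2 stroke at J1  (Se2 fixes effort; stroke away)
b0 stroke at I1  (prefer integral on I1)
b3 stroke at J1  (common-f at J1 fixed by 0)
b4 stroke at J1  (J1 flow already set via bond 0)

2  (C1, I1 all integral)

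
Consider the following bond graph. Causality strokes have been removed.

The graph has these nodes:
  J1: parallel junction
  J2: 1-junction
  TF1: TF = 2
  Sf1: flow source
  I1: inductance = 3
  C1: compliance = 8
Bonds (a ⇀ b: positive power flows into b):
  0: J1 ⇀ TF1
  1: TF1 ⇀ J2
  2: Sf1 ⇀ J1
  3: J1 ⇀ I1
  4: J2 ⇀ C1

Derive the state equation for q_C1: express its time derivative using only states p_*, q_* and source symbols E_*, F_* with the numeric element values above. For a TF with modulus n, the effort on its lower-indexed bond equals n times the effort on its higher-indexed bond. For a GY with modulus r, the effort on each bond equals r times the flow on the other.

bond 2 stroke→Sf1  (Sf1: flow source, stroke at near end)
bond 3 stroke→I1  (I1 outputs flow p/I1)
bond 0 stroke→J1  (J1 needs exactly one e-in)
bond 1 stroke→TF1  (TF TF1: opposite of bond 0)
bond 4 stroke→J2  (1-jn J2 has f-setter on 1)

dq_C1/dt = 2*F_Sf1 - 2*p_I1/3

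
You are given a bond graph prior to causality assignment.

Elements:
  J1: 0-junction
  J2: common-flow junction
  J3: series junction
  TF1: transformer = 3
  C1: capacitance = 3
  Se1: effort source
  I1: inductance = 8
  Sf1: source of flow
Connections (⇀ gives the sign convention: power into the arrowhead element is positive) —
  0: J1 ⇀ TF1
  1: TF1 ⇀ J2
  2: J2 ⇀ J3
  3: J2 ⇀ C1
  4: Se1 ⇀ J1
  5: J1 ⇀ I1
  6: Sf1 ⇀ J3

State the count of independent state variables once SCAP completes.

β4 |J1  (source Se1 imposes e)
β6 |Sf1  (Sf1 fixes flow; stroke at Sf1)
β0 |TF1  (J1: bond 4 brought effort, rest push out)
β5 |I1  (J1: bond 4 brought effort, rest push out)
β2 |J3  (J3 flow already set via bond 6)
β1 |J2  (TF1: transformer flips bond 0)
β3 |J2  (J2 flow already set via bond 2)

2  (C1, I1 all integral)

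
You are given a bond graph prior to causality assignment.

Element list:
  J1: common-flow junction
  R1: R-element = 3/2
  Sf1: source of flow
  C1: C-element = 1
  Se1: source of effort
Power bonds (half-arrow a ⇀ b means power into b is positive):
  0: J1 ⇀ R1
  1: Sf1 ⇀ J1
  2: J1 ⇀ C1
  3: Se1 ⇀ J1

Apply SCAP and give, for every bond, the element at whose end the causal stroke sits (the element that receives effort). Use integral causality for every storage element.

bond 1 stroke→Sf1  (Sf1: flow source, stroke at near end)
bond 3 stroke→J1  (Se1 (Se) sets effort on bond)
bond 0 stroke→J1  (J1: bond 1 brought flow, rest push out)
bond 2 stroke→J1  (common-f at J1 fixed by 1)

#0 →J1
#1 →Sf1
#2 →J1
#3 →J1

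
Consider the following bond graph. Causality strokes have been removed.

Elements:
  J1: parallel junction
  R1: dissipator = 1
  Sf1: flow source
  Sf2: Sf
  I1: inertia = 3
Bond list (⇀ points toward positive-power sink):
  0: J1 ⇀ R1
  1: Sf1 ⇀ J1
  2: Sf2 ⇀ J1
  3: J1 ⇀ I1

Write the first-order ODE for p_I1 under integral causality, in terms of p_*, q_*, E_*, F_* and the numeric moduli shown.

dp_I1/dt = F_Sf1 + F_Sf2 - p_I1/3

b1 →Sf1  (Sf1 fixes flow; stroke at Sf1)
b2 →Sf2  (Sf2 (Sf) sets flow on bond)
b3 →I1  (I1 integral (f out))
b0 →J1  (closing 0-jn rule on J1)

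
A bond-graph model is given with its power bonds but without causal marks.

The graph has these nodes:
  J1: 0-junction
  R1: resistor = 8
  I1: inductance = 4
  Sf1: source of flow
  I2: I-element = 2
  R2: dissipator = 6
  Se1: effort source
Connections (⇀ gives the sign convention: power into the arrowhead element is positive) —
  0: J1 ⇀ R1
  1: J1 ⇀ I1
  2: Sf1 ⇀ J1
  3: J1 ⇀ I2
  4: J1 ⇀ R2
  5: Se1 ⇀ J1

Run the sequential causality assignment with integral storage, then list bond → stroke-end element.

b2 |Sf1  (Sf1 fixes flow; stroke at Sf1)
b5 |J1  (Se1 fixes effort; stroke away)
b0 |R1  (common-e at J1 fixed by 5)
b1 |I1  (J1 effort already set via bond 5)
b3 |I2  (common-e at J1 fixed by 5)
b4 |R2  (common-e at J1 fixed by 5)

bond 0 |R1
bond 1 |I1
bond 2 |Sf1
bond 3 |I2
bond 4 |R2
bond 5 |J1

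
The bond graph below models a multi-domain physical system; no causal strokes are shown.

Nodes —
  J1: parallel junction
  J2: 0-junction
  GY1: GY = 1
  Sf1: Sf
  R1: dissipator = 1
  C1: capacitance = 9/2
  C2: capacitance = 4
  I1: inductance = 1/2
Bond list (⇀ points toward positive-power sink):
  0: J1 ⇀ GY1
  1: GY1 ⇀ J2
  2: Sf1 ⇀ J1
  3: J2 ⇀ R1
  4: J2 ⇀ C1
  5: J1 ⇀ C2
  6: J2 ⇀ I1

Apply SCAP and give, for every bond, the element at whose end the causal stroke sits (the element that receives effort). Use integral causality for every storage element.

β2 stroke→Sf1  (Sf1 (Sf) sets flow on bond)
β4 stroke→J2  (C1: C, integral causality)
β1 stroke→GY1  (J2: bond 4 brought effort, rest push out)
β3 stroke→R1  (J2: bond 4 brought effort, rest push out)
β6 stroke→I1  (J2 effort already set via bond 4)
β0 stroke→GY1  (GY1 both-in/both-out from 1)
β5 stroke→J1  (only one effort-in slot at J1)

b0 stroke→GY1
b1 stroke→GY1
b2 stroke→Sf1
b3 stroke→R1
b4 stroke→J2
b5 stroke→J1
b6 stroke→I1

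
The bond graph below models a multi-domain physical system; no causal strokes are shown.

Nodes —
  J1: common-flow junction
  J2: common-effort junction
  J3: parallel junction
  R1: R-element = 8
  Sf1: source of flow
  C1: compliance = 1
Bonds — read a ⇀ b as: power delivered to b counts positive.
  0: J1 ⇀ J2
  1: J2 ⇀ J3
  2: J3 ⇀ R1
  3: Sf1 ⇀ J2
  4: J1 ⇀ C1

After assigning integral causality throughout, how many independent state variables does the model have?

#3 |Sf1  (source Sf1 imposes f)
#4 |J1  (C1: C, integral causality)
#0 |J2  (J1: last free bond brings flow in)
#1 |J3  (common-e at J2 fixed by 0)
#2 |R1  (J3 effort already set via bond 1)

1  (C1 all integral)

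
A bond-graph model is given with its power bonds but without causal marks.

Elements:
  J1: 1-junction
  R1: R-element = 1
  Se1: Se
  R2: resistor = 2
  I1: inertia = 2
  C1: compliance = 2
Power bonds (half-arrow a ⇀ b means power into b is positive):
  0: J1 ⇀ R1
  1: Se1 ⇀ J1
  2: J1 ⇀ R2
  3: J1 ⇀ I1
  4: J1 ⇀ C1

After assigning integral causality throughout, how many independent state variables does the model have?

2  (C1, I1 all integral)

#1 stroke at J1  (source Se1 imposes e)
#3 stroke at I1  (prefer integral on I1)
#0 stroke at J1  (J1 flow already set via bond 3)
#2 stroke at J1  (J1 flow already set via bond 3)
#4 stroke at J1  (J1 flow already set via bond 3)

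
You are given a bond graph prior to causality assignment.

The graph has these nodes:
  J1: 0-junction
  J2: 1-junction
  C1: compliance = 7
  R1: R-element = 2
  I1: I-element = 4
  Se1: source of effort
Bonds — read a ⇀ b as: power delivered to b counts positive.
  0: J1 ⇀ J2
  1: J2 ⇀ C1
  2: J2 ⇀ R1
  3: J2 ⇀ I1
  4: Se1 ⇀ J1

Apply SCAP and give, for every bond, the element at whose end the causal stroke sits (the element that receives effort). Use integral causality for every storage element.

#4 stroke→J1  (Se1 fixes effort; stroke away)
#0 stroke→J2  (0-jn J1 has e-setter on 4)
#1 stroke→J2  (C1 outputs effort q/C1)
#3 stroke→I1  (prefer integral on I1)
#2 stroke→J2  (J2: bond 3 brought flow, rest push out)

b0 |J2
b1 |J2
b2 |J2
b3 |I1
b4 |J1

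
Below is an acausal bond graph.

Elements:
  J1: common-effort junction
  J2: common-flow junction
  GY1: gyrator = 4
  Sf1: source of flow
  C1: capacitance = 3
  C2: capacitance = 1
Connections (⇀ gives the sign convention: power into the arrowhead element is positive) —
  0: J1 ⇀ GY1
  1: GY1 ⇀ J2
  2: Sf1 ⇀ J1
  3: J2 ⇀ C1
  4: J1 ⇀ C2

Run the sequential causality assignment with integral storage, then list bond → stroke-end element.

bond 2 stroke→Sf1  (Sf1: flow source, stroke at near end)
bond 3 stroke→J2  (C1: C, integral causality)
bond 1 stroke→GY1  (closing 1-jn rule on J2)
bond 0 stroke→GY1  (through GY1, causality inverts; strokes same side of GY1)
bond 4 stroke→J1  (J1 needs exactly one e-in)

#0 |GY1
#1 |GY1
#2 |Sf1
#3 |J2
#4 |J1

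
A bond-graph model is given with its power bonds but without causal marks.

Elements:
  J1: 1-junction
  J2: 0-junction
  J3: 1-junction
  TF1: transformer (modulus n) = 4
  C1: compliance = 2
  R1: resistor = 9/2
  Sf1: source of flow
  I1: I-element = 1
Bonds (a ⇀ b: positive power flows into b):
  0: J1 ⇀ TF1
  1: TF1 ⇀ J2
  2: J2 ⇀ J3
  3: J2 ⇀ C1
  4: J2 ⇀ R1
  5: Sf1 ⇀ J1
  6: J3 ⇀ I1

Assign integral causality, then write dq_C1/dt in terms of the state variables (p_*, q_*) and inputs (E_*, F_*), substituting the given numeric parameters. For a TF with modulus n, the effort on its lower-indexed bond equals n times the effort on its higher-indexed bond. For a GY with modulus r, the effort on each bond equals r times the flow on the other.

dq_C1/dt = 4*F_Sf1 - p_I1 - q_C1/9

#5 stroke at Sf1  (Sf1 fixes flow; stroke at Sf1)
#0 stroke at J1  (common-f at J1 fixed by 5)
#1 stroke at TF1  (TF1 one-in-one-out from 0)
#3 stroke at J2  (C1 integral (e out))
#2 stroke at J3  (common-e at J2 fixed by 3)
#4 stroke at R1  (common-e at J2 fixed by 3)
#6 stroke at I1  (J3 needs exactly one f-in)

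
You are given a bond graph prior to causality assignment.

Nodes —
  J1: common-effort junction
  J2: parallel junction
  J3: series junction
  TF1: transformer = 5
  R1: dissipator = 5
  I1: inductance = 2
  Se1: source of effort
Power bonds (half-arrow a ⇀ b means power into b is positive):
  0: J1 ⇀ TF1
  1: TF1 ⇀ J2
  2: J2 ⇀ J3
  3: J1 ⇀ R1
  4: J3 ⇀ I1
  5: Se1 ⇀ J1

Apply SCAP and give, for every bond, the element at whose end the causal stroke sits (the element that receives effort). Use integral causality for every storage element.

β5 stroke→J1  (source Se1 imposes e)
β0 stroke→TF1  (common-e at J1 fixed by 5)
β3 stroke→R1  (J1: bond 5 brought effort, rest push out)
β1 stroke→J2  (TF1 one-in-one-out from 0)
β2 stroke→J3  (J2 effort already set via bond 1)
β4 stroke→I1  (J3 needs exactly one f-in)

#0 |TF1
#1 |J2
#2 |J3
#3 |R1
#4 |I1
#5 |J1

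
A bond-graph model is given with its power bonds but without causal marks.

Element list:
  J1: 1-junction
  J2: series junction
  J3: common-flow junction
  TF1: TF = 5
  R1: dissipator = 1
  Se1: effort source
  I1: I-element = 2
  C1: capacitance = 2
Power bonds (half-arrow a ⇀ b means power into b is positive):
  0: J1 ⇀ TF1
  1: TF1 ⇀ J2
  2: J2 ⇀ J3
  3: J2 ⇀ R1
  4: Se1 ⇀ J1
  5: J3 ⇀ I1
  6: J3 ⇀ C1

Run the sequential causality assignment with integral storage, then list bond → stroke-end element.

bond 0 stroke→TF1
bond 1 stroke→J2
bond 2 stroke→J3
bond 3 stroke→J2
bond 4 stroke→J1
bond 5 stroke→I1
bond 6 stroke→J3

β4 →J1  (Se1 fixes effort; stroke away)
β0 →TF1  (J1: last free bond brings flow in)
β1 →J2  (TF1: transformer flips bond 0)
β5 →I1  (I1 integral (f out))
β2 →J3  (J3 flow already set via bond 5)
β6 →J3  (J3 flow already set via bond 5)
β3 →J2  (J2: bond 2 brought flow, rest push out)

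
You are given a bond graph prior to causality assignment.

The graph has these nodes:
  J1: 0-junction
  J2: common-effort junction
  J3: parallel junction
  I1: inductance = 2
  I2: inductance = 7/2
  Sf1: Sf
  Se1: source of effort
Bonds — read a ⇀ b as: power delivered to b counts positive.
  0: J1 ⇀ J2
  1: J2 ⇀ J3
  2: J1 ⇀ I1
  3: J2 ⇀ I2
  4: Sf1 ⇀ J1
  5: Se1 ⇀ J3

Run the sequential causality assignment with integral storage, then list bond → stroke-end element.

#4 |Sf1  (Sf1 fixes flow; stroke at Sf1)
#5 |J3  (Se1: effort source, stroke at far end)
#1 |J2  (common-e at J3 fixed by 5)
#0 |J1  (common-e at J2 fixed by 1)
#3 |I2  (common-e at J2 fixed by 1)
#2 |I1  (J1 effort already set via bond 0)

b0 stroke at J1
b1 stroke at J2
b2 stroke at I1
b3 stroke at I2
b4 stroke at Sf1
b5 stroke at J3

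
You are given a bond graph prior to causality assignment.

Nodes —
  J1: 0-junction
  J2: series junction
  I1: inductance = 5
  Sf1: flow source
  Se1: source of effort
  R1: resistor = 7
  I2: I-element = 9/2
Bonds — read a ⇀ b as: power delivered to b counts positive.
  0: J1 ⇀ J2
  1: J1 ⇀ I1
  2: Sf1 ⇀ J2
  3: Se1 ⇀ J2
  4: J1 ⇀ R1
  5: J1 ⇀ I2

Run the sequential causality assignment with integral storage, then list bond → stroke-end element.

b0 stroke→J2
b1 stroke→I1
b2 stroke→Sf1
b3 stroke→J2
b4 stroke→J1
b5 stroke→I2

b2 |Sf1  (Sf1 (Sf) sets flow on bond)
b3 |J2  (Se1 fixes effort; stroke away)
b0 |J2  (1-jn J2 has f-setter on 2)
b1 |I1  (prefer integral on I1)
b5 |I2  (prefer integral on I2)
b4 |J1  (only one effort-in slot at J1)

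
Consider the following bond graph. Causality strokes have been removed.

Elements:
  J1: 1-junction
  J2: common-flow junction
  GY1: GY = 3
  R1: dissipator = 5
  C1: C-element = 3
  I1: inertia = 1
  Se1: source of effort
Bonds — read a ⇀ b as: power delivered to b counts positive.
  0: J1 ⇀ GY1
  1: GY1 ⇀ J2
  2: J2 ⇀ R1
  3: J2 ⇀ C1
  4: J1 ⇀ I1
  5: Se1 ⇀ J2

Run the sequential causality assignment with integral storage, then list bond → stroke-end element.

b5 stroke at J2  (Se1 (Se) sets effort on bond)
b3 stroke at J2  (C1 integral (e out))
b4 stroke at I1  (I1 outputs flow p/I1)
b0 stroke at J1  (common-f at J1 fixed by 4)
b1 stroke at J2  (GY1: gyrator matches bond 0)
b2 stroke at R1  (J2 needs exactly one f-in)

β0 stroke at J1
β1 stroke at J2
β2 stroke at R1
β3 stroke at J2
β4 stroke at I1
β5 stroke at J2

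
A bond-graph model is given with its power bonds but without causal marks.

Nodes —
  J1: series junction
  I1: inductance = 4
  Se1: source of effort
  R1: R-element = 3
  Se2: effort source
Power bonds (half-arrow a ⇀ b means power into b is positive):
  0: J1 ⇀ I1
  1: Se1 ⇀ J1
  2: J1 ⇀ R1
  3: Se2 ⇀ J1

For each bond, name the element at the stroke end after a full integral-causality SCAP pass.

b1 →J1  (Se1 fixes effort; stroke away)
b3 →J1  (source Se2 imposes e)
b0 →I1  (I1 outputs flow p/I1)
b2 →J1  (1-jn J1 has f-setter on 0)

b0 |I1
b1 |J1
b2 |J1
b3 |J1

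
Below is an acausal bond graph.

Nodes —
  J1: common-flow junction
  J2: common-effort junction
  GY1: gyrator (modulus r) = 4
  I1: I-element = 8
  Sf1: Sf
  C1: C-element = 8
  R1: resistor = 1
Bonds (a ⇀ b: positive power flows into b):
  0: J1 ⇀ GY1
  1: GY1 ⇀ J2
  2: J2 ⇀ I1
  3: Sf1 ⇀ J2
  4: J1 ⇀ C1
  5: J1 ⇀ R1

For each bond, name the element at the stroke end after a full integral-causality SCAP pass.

β3 →Sf1  (source Sf1 imposes f)
β2 →I1  (I1 integral (f out))
β1 →J2  (only one effort-in slot at J2)
β0 →J1  (through GY1, causality inverts; strokes same side of GY1)
β4 →J1  (C1 integral (e out))
β5 →R1  (closing 1-jn rule on J1)

bond 0 stroke→J1
bond 1 stroke→J2
bond 2 stroke→I1
bond 3 stroke→Sf1
bond 4 stroke→J1
bond 5 stroke→R1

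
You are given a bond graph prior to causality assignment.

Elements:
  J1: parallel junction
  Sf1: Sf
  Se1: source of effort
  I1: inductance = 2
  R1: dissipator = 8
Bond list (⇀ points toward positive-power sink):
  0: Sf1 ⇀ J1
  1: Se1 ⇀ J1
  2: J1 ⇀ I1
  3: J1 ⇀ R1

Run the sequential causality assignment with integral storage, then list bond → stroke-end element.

b0 →Sf1  (Sf1 fixes flow; stroke at Sf1)
b1 →J1  (Se1: effort source, stroke at far end)
b2 →I1  (J1: bond 1 brought effort, rest push out)
b3 →R1  (J1 effort already set via bond 1)

#0 |Sf1
#1 |J1
#2 |I1
#3 |R1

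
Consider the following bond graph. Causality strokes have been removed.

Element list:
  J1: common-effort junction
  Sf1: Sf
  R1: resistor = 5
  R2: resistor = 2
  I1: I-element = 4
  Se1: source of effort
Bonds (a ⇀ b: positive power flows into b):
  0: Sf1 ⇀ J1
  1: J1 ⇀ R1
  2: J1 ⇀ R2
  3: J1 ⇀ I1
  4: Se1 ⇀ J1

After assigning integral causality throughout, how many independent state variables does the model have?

β0 stroke→Sf1  (Sf1: flow source, stroke at near end)
β4 stroke→J1  (Se1: effort source, stroke at far end)
β1 stroke→R1  (J1: bond 4 brought effort, rest push out)
β2 stroke→R2  (J1: bond 4 brought effort, rest push out)
β3 stroke→I1  (0-jn J1 has e-setter on 4)

1  (I1 all integral)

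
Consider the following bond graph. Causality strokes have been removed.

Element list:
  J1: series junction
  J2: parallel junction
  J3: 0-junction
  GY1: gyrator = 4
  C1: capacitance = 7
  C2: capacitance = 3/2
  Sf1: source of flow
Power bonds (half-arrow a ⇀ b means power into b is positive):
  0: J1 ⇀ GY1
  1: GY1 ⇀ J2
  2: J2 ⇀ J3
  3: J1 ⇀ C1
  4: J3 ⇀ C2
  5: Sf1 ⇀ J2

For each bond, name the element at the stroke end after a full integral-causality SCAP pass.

b5 stroke→Sf1  (Sf1 fixes flow; stroke at Sf1)
b3 stroke→J1  (prefer integral on C1)
b0 stroke→GY1  (only one flow-in slot at J1)
b1 stroke→GY1  (through GY1, causality inverts; strokes same side of GY1)
b2 stroke→J2  (J2 needs exactly one e-in)
b4 stroke→J3  (only one effort-in slot at J3)

b0 stroke→GY1
b1 stroke→GY1
b2 stroke→J2
b3 stroke→J1
b4 stroke→J3
b5 stroke→Sf1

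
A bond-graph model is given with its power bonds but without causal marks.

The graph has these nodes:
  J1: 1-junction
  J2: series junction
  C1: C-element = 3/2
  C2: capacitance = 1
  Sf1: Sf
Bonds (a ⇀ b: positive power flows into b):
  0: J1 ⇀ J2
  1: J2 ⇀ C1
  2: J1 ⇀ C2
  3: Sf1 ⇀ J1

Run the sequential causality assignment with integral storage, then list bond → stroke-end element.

#3 →Sf1  (Sf1 (Sf) sets flow on bond)
#0 →J1  (J1: bond 3 brought flow, rest push out)
#2 →J1  (J1: bond 3 brought flow, rest push out)
#1 →J2  (J2: bond 0 brought flow, rest push out)

β0 stroke→J1
β1 stroke→J2
β2 stroke→J1
β3 stroke→Sf1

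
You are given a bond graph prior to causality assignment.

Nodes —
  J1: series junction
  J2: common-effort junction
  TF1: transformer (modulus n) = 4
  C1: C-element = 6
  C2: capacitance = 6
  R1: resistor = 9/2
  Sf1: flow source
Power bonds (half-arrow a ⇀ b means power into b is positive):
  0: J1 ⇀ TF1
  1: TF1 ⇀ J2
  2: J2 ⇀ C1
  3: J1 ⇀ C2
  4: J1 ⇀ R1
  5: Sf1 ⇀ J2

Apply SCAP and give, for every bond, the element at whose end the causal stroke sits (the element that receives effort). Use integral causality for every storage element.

#5 |Sf1  (Sf1 (Sf) sets flow on bond)
#2 |J2  (C1 outputs effort q/C1)
#1 |TF1  (0-jn J2 has e-setter on 2)
#0 |J1  (TF1 one-in-one-out from 1)
#3 |J1  (C2 outputs effort q/C2)
#4 |R1  (J1 needs exactly one f-in)

#0 stroke at J1
#1 stroke at TF1
#2 stroke at J2
#3 stroke at J1
#4 stroke at R1
#5 stroke at Sf1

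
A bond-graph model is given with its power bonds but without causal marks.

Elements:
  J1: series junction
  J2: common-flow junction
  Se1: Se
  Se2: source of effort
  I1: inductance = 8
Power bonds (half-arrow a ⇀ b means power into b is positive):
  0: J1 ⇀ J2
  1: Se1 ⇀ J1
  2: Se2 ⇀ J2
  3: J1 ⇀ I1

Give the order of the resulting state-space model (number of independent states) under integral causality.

β1 stroke→J1  (Se1: effort source, stroke at far end)
β2 stroke→J2  (source Se2 imposes e)
β0 stroke→J1  (closing 1-jn rule on J2)
β3 stroke→I1  (closing 1-jn rule on J1)

1  (I1 all integral)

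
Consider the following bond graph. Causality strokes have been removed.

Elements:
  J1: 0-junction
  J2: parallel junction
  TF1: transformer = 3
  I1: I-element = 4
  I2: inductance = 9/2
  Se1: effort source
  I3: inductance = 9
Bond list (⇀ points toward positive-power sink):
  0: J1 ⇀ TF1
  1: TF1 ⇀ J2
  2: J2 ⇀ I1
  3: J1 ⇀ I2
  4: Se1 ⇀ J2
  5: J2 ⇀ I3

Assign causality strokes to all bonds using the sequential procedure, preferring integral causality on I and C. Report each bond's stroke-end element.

β0 →J1
β1 →TF1
β2 →I1
β3 →I2
β4 →J2
β5 →I3

b4 |J2  (Se1 fixes effort; stroke away)
b1 |TF1  (common-e at J2 fixed by 4)
b2 |I1  (common-e at J2 fixed by 4)
b5 |I3  (0-jn J2 has e-setter on 4)
b0 |J1  (TF1 one-in-one-out from 1)
b3 |I2  (0-jn J1 has e-setter on 0)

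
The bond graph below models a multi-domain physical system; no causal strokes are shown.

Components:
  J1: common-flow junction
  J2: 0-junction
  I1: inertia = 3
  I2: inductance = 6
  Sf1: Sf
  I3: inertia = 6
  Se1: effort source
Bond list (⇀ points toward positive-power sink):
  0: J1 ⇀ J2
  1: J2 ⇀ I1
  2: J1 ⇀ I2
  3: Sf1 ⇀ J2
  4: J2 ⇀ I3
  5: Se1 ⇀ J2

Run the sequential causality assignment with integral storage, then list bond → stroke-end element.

#3 stroke→Sf1  (Sf1 fixes flow; stroke at Sf1)
#5 stroke→J2  (source Se1 imposes e)
#0 stroke→J1  (0-jn J2 has e-setter on 5)
#1 stroke→I1  (J2: bond 5 brought effort, rest push out)
#4 stroke→I3  (J2 effort already set via bond 5)
#2 stroke→I2  (only one flow-in slot at J1)

b0 stroke at J1
b1 stroke at I1
b2 stroke at I2
b3 stroke at Sf1
b4 stroke at I3
b5 stroke at J2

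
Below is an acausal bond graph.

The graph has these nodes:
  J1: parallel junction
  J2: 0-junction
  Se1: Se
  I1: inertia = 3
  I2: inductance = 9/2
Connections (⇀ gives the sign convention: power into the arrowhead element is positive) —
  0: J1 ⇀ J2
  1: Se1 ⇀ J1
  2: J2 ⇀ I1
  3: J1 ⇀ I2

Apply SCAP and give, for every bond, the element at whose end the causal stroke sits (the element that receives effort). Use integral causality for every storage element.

β0 |J2
β1 |J1
β2 |I1
β3 |I2

b1 stroke at J1  (Se1 (Se) sets effort on bond)
b0 stroke at J2  (J1 effort already set via bond 1)
b3 stroke at I2  (0-jn J1 has e-setter on 1)
b2 stroke at I1  (common-e at J2 fixed by 0)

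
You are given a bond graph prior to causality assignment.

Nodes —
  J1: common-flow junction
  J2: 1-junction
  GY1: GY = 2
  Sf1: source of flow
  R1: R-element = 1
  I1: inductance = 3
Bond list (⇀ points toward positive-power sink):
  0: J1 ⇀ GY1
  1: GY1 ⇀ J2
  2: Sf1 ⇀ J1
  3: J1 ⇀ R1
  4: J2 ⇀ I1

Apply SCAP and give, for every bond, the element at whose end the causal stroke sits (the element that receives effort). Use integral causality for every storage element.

bond 2 |Sf1  (Sf1 fixes flow; stroke at Sf1)
bond 0 |J1  (J1: bond 2 brought flow, rest push out)
bond 3 |J1  (1-jn J1 has f-setter on 2)
bond 1 |J2  (GY1 both-in/both-out from 0)
bond 4 |I1  (only one flow-in slot at J2)

b0 →J1
b1 →J2
b2 →Sf1
b3 →J1
b4 →I1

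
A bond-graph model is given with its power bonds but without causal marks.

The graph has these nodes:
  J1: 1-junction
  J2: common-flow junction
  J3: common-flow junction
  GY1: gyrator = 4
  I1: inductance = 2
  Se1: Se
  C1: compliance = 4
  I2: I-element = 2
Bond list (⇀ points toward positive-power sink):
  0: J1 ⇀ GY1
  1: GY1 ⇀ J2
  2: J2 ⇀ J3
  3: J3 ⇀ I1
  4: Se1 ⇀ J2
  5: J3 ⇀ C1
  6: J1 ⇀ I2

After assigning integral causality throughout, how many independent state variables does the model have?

#4 |J2  (Se1: effort source, stroke at far end)
#3 |I1  (I1 outputs flow p/I1)
#2 |J3  (1-jn J3 has f-setter on 3)
#5 |J3  (1-jn J3 has f-setter on 3)
#1 |J2  (common-f at J2 fixed by 2)
#0 |J1  (through GY1, causality inverts; strokes same side of GY1)
#6 |I2  (J1 needs exactly one f-in)

3  (C1, I1, I2 all integral)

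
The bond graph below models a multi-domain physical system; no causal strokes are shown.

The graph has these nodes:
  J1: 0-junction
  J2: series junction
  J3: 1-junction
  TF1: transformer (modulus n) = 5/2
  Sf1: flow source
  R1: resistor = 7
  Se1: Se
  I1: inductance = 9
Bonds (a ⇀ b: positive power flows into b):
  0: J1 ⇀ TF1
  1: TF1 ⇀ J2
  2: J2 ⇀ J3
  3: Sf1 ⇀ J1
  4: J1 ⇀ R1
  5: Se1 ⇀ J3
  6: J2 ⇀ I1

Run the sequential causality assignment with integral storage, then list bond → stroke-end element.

b0 →TF1
b1 →J2
b2 →J2
b3 →Sf1
b4 →J1
b5 →J3
b6 →I1

b3 stroke at Sf1  (Sf1: flow source, stroke at near end)
b5 stroke at J3  (source Se1 imposes e)
b2 stroke at J2  (closing 1-jn rule on J3)
b6 stroke at I1  (I1 integral (f out))
b1 stroke at J2  (J2 flow already set via bond 6)
b0 stroke at TF1  (TF1: transformer flips bond 1)
b4 stroke at J1  (closing 0-jn rule on J1)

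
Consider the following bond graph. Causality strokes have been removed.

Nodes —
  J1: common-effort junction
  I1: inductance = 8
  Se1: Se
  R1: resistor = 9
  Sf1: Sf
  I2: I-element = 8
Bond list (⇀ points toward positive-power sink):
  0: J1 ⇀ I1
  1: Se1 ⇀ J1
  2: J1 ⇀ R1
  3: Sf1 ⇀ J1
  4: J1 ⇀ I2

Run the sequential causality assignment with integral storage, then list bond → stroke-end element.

bond 1 stroke at J1  (Se1 (Se) sets effort on bond)
bond 3 stroke at Sf1  (source Sf1 imposes f)
bond 0 stroke at I1  (J1 effort already set via bond 1)
bond 2 stroke at R1  (0-jn J1 has e-setter on 1)
bond 4 stroke at I2  (0-jn J1 has e-setter on 1)

bond 0 stroke→I1
bond 1 stroke→J1
bond 2 stroke→R1
bond 3 stroke→Sf1
bond 4 stroke→I2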